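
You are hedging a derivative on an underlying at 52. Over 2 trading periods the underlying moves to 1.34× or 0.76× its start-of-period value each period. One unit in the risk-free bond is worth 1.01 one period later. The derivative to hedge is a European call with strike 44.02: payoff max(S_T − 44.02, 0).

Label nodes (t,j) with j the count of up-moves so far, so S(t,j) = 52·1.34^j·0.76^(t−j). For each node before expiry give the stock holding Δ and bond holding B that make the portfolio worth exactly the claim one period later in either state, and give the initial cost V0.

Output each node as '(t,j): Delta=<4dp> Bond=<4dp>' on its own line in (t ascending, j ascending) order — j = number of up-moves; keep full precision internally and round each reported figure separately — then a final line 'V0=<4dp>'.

Risk-neutral probability p* = (R−d)/(u−d) = (1.01−0.76)/(1.34−0.76) = 0.4310.
At expiry t=2: V(2,0)=0.0000, V(2,1)=8.9368, V(2,2)=49.3512
Node (1,0) S=39.5200: V=(p*·8.9368+(1−p*)·0.0000)/1.01=3.8139; Δ=(8.9368−0.0000)/(52.9568−30.0352)=0.3899; B=V−Δ·S=-11.5943
Node (1,1) S=69.6800: V=(p*·49.3512+(1−p*)·8.9368)/1.01=26.0958; Δ=(49.3512−8.9368)/(93.3712−52.9568)=1.0000; B=V−Δ·S=-43.5842
Node (0,0) S=52.0000: V=(p*·26.0958+(1−p*)·3.8139)/1.01=13.2853; Δ=(26.0958−3.8139)/(69.6800−39.5200)=0.7388; B=V−Δ·S=-25.1317
Check: Δ(0,0)·S0 + B(0,0) = 13.2853 = V0.

(0,0): Delta=0.7388 Bond=-25.1317
(1,0): Delta=0.3899 Bond=-11.5943
(1,1): Delta=1.0000 Bond=-43.5842
V0=13.2853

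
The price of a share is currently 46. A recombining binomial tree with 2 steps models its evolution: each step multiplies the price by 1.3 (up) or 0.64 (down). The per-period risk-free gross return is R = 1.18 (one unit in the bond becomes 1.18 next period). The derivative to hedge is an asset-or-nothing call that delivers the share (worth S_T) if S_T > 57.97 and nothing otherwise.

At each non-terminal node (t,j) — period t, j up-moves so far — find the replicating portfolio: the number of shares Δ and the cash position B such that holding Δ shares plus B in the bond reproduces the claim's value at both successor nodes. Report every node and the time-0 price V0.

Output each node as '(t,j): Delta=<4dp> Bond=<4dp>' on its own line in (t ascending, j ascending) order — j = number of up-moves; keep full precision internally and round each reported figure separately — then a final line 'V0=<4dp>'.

Since d<R<u, set p* = (R−d)/(u−d) = 0.8182; price each node as the discounted p*-expectation of its children.
Payoff layer (t=2): V(2,0)=0.0000, V(2,1)=0.0000, V(2,2)=77.7400
  t=1,j=0: stock 29.4400 → up 38.2720 (V=0.0000), down 18.8416 (V=0.0000). Price 0.0000; hedge Δ=0.0000, bond B=0.0000.
  t=1,j=1: stock 59.8000 → up 77.7400 (V=77.7400), down 38.2720 (V=0.0000). Price 53.9029; hedge Δ=1.9697, bond B=-63.8850.
  t=0,j=0: stock 46.0000 → up 59.8000 (V=53.9029), down 29.4400 (V=0.0000). Price 37.3749; hedge Δ=1.7755, bond B=-44.2962.
Check: Δ(0,0)·S0 + B(0,0) = 37.3749 = V0.

(0,0): Delta=1.7755 Bond=-44.2962
(1,0): Delta=0.0000 Bond=0.0000
(1,1): Delta=1.9697 Bond=-63.8850
V0=37.3749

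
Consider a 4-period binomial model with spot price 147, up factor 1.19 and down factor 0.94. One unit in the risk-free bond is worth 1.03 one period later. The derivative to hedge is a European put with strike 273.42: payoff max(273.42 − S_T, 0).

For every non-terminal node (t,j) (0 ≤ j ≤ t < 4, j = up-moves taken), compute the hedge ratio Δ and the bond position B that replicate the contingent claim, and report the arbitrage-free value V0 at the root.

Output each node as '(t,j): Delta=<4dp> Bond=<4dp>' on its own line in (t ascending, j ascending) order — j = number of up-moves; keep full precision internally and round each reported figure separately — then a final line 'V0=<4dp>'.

(0,0): Delta=-0.9752 Bond=239.6001
(1,0): Delta=-1.0000 Bond=250.2180
(1,1): Delta=-0.9403 Bond=240.6905
(2,0): Delta=-1.0000 Bond=257.7246
(2,1): Delta=-1.0000 Bond=257.7246
(2,2): Delta=-0.8565 Bond=230.4652
(3,0): Delta=-1.0000 Bond=265.4563
(3,1): Delta=-1.0000 Bond=265.4563
(3,2): Delta=-1.0000 Bond=265.4563
(3,3): Delta=-0.6550 Bond=187.4642
V0=96.2490

Under the risk-neutral measure, an up-move has probability p* = (R−d)/(u−d) = 0.3600 and values discount at R = 1.03.
Terminal values V(4,·): V(4,0)=158.6499, V(4,1)=128.1259, V(4,2)=89.4839, V(4,3)=40.5647, V(4,4)=0.0000
Node (3,0) S=122.0958: V=(p*·128.1259+(1−p*)·158.6499)/1.03=143.3605; Δ=(128.1259−158.6499)/(145.2941−114.7701)=-1.0000; B=V−Δ·S=265.4563
Node (3,1) S=154.5681: V=(p*·89.4839+(1−p*)·128.1259)/1.03=110.8882; Δ=(89.4839−128.1259)/(183.9361−145.2941)=-1.0000; B=V−Δ·S=265.4563
Node (3,2) S=195.6767: V=(p*·40.5647+(1−p*)·89.4839)/1.03=69.7796; Δ=(40.5647−89.4839)/(232.8553−183.9361)=-1.0000; B=V−Δ·S=265.4563
Node (3,3) S=247.7184: V=(p*·0.0000+(1−p*)·40.5647)/1.03=25.2053; Δ=(0.0000−40.5647)/(294.7849−232.8553)=-0.6550; B=V−Δ·S=187.4642
Node (2,0) S=129.8892: V=(p*·110.8882+(1−p*)·143.3605)/1.03=127.8354; Δ=(110.8882−143.3605)/(154.5681−122.0958)=-1.0000; B=V−Δ·S=257.7246
Node (2,1) S=164.4342: V=(p*·69.7796+(1−p*)·110.8882)/1.03=93.2904; Δ=(69.7796−110.8882)/(195.6767−154.5681)=-1.0000; B=V−Δ·S=257.7246
Node (2,2) S=208.1667: V=(p*·25.2053+(1−p*)·69.7796)/1.03=52.1678; Δ=(25.2053−69.7796)/(247.7184−195.6767)=-0.8565; B=V−Δ·S=230.4652
Node (1,0) S=138.1800: V=(p*·93.2904+(1−p*)·127.8354)/1.03=112.0380; Δ=(93.2904−127.8354)/(164.4342−129.8892)=-1.0000; B=V−Δ·S=250.2180
Node (1,1) S=174.9300: V=(p*·52.1678+(1−p*)·93.2904)/1.03=76.2002; Δ=(52.1678−93.2904)/(208.1667−164.4342)=-0.9403; B=V−Δ·S=240.6905
Node (0,0) S=147.0000: V=(p*·76.2002+(1−p*)·112.0380)/1.03=96.2490; Δ=(76.2002−112.0380)/(174.9300−138.1800)=-0.9752; B=V−Δ·S=239.6001
Each (Δ,B) replicates both successor values, so the strategy is self-financing and V0 is arbitrage-free.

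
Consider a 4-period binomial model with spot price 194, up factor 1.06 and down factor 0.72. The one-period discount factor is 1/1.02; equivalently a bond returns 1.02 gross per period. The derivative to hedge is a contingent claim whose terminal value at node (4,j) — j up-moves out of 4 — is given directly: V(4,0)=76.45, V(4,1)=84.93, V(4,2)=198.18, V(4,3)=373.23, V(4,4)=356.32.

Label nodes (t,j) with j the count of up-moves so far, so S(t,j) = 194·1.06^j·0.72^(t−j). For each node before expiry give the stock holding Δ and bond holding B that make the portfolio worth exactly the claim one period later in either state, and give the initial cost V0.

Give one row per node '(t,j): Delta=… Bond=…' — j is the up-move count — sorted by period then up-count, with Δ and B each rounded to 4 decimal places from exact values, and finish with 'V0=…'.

(0,0): Delta=0.5807 Bond=210.6437
(1,0): Delta=3.2365 Bond=-156.1037
(1,1): Delta=0.3402 Bond=264.3180
(2,0): Delta=2.8937 Bond=-124.7494
(2,1): Delta=3.2675 Bond=-163.8227
(2,2): Delta=0.0751 Bond=327.3946
(3,0): Delta=0.3444 Bond=57.3454
(3,1): Delta=3.1245 Bond=-151.8564
(3,2): Delta=3.2805 Bond=-169.1315
(3,3): Delta=-0.2153 Bond=401.0190
V0=323.2986

No-arbitrage ⇒ martingale measure with p* = (R−d)/(u−d) = 0.8824.
Terminal values V(4,·): V(4,0)=76.4500, V(4,1)=84.9300, V(4,2)=198.1800, V(4,3)=373.2300, V(4,4)=356.3200
Node (3,0) S=72.4101: V=(p*·84.9300+(1−p*)·76.4500)/1.02=82.2866; Δ=(84.9300−76.4500)/(76.7547−52.1353)=0.3444; B=V−Δ·S=57.3454
Node (3,1) S=106.6038: V=(p*·198.1800+(1−p*)·84.9300)/1.02=181.2318; Δ=(198.1800−84.9300)/(113.0000−76.7547)=3.1245; B=V−Δ·S=-151.8564
Node (3,2) S=156.9444: V=(p*·373.2300+(1−p*)·198.1800)/1.02=345.7215; Δ=(373.2300−198.1800)/(166.3611−113.0000)=3.2805; B=V−Δ·S=-169.1315
Node (3,3) S=231.0571: V=(p*·356.3200+(1−p*)·373.2300)/1.02=351.2837; Δ=(356.3200−373.2300)/(244.9205−166.3611)=-0.2153; B=V−Δ·S=401.0190
Node (2,0) S=100.5696: V=(p*·181.2318+(1−p*)·82.2866)/1.02=166.2659; Δ=(181.2318−82.2866)/(106.6038−72.4101)=2.8937; B=V−Δ·S=-124.7494
Node (2,1) S=148.0608: V=(p*·345.7215+(1−p*)·181.2318)/1.02=319.9703; Δ=(345.7215−181.2318)/(156.9444−106.6038)=3.2675; B=V−Δ·S=-163.8227
Node (2,2) S=217.9784: V=(p*·351.2837+(1−p*)·345.7215)/1.02=343.7543; Δ=(351.2837−345.7215)/(231.0571−156.9444)=0.0751; B=V−Δ·S=327.3946
Node (1,0) S=139.6800: V=(p*·319.9703+(1−p*)·166.2659)/1.02=295.9681; Δ=(319.9703−166.2659)/(148.0608−100.5696)=3.2365; B=V−Δ·S=-156.1037
Node (1,1) S=205.6400: V=(p*·343.7543+(1−p*)·319.9703)/1.02=334.2707; Δ=(343.7543−319.9703)/(217.9784−148.0608)=0.3402; B=V−Δ·S=264.3180
Node (0,0) S=194.0000: V=(p*·334.2707+(1−p*)·295.9681)/1.02=323.2986; Δ=(334.2707−295.9681)/(205.6400−139.6800)=0.5807; B=V−Δ·S=210.6437
Root portfolio cost Δ·194+B reproduces V0=323.2986.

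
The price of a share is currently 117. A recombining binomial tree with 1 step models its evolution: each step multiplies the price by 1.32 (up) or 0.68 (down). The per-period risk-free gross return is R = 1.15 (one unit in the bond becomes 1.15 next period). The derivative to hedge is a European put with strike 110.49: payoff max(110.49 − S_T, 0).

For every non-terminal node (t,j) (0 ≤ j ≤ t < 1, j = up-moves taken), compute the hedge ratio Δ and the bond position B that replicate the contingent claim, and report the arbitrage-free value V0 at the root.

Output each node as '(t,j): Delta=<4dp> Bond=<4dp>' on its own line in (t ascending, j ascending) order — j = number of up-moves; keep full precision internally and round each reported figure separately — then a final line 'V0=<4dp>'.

(0,0): Delta=-0.4131 Bond=55.4723
V0=7.1442

Risk-neutral probability p* = (R−d)/(u−d) = (1.15−0.68)/(1.32−0.68) = 0.7344.
Terminal values V(1,·): V(1,0)=30.9300, V(1,1)=0.0000
(0,0): S=117.0000. Δ = (V_up−V_dn)/(S_up−S_dn) = (0.0000−30.9300)/(154.4400−79.5600) = -0.4131. V = [p*·0.0000 + (1−p*)·30.9300]/1.15 = 7.1442. B = V − Δ·S = 55.4723.
Root portfolio cost Δ·117+B reproduces V0=7.1442.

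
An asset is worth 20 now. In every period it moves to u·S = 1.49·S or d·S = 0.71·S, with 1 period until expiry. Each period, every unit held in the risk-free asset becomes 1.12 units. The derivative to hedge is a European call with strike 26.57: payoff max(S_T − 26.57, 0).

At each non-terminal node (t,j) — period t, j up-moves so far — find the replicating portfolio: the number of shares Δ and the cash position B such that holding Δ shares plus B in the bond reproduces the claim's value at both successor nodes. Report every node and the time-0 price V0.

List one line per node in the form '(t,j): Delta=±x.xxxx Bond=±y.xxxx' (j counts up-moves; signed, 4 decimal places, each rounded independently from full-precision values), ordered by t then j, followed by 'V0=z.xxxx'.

(0,0): Delta=0.2071 Bond=-2.6251
V0=1.5159

The replicating-portfolio and risk-neutral prices coincide; use p* = (1.12−0.71)/(1.49−0.71) = 0.5256 for the latter.
At expiry t=1: V(1,0)=0.0000, V(1,1)=3.2300
Node (0,0) S=20.0000: V=(p*·3.2300+(1−p*)·0.0000)/1.12=1.5159; Δ=(3.2300−0.0000)/(29.8000−14.2000)=0.2071; B=V−Δ·S=-2.6251
The time-0 hedge costs 1.5159, which is the no-arbitrage price.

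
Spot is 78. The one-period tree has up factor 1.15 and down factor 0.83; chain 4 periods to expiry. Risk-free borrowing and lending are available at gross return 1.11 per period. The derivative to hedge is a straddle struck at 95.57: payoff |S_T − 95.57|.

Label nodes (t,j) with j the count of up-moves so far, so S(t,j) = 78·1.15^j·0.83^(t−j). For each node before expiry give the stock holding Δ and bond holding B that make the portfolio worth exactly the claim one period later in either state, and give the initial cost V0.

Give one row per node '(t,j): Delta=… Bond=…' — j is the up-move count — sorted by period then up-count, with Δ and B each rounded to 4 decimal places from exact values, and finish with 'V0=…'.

(0,0): Delta=0.5386 Bond=-24.2316
(1,0): Delta=-0.8265 Bond=61.4830
(1,1): Delta=0.6794 Bond=-39.5229
(2,0): Delta=-1.0000 Bond=77.5668
(2,1): Delta=-0.8087 Bond=66.9146
(2,2): Delta=0.8328 Bond=-59.6968
(3,0): Delta=-1.0000 Bond=86.0991
(3,1): Delta=-1.0000 Bond=86.0991
(3,2): Delta=-0.7889 Bond=72.5861
(3,3): Delta=1.0000 Bond=-86.0991
V0=17.7801

Under the risk-neutral measure, an up-move has probability p* = (R−d)/(u−d) = 0.8750 and values discount at R = 1.11.
Terminal payoffs: V(4,0)=58.5525, V(4,1)=44.2807, V(4,2)=24.5065, V(4,3)=2.8914, V(4,4)=40.8525
Node (3,0) S=44.5994: V=(p*·44.2807+(1−p*)·58.5525)/1.11=41.4997; Δ=(44.2807−58.5525)/(51.2893−37.0175)=-1.0000; B=V−Δ·S=86.0991
Node (3,1) S=61.7943: V=(p*·24.5065+(1−p*)·44.2807)/1.11=24.3048; Δ=(24.5065−44.2807)/(71.0635−51.2893)=-1.0000; B=V−Δ·S=86.0991
Node (3,2) S=85.6186: V=(p*·2.8914+(1−p*)·24.5065)/1.11=5.0390; Δ=(2.8914−24.5065)/(98.4614−71.0635)=-0.7889; B=V−Δ·S=72.5861
Node (3,3) S=118.6282: V=(p*·40.8525+(1−p*)·2.8914)/1.11=32.5292; Δ=(40.8525−2.8914)/(136.4225−98.4614)=1.0000; B=V−Δ·S=-86.0991
Node (2,0) S=53.7342: V=(p*·24.3048+(1−p*)·41.4997)/1.11=23.8326; Δ=(24.3048−41.4997)/(61.7943−44.5994)=-1.0000; B=V−Δ·S=77.5668
Node (2,1) S=74.4510: V=(p*·5.0390+(1−p*)·24.3048)/1.11=6.7092; Δ=(5.0390−24.3048)/(85.6186−61.7943)=-0.8087; B=V−Δ·S=66.9146
Node (2,2) S=103.1550: V=(p*·32.5292+(1−p*)·5.0390)/1.11=26.2098; Δ=(32.5292−5.0390)/(118.6282−85.6186)=0.8328; B=V−Δ·S=-59.6968
Node (1,0) S=64.7400: V=(p*·6.7092+(1−p*)·23.8326)/1.11=7.9727; Δ=(6.7092−23.8326)/(74.4510−53.7342)=-0.8265; B=V−Δ·S=61.4830
Node (1,1) S=89.7000: V=(p*·26.2098+(1−p*)·6.7092)/1.11=21.4164; Δ=(26.2098−6.7092)/(103.1550−74.4510)=0.6794; B=V−Δ·S=-39.5229
Node (0,0) S=78.0000: V=(p*·21.4164+(1−p*)·7.9727)/1.11=17.7801; Δ=(21.4164−7.9727)/(89.7000−64.7400)=0.5386; B=V−Δ·S=-24.2316
Root portfolio cost Δ·78+B reproduces V0=17.7801.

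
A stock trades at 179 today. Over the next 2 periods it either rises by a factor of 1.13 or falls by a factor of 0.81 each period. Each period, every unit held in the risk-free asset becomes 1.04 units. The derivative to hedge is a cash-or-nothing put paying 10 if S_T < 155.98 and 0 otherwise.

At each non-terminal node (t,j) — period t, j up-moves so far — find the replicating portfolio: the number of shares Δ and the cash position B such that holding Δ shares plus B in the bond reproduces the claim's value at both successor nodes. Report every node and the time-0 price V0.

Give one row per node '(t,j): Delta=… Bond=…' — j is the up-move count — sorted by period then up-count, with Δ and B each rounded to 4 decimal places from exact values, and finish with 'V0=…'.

No-arbitrage ⇒ martingale measure with p* = (R−d)/(u−d) = 0.7188.
Terminal payoffs: V(2,0)=10.0000, V(2,1)=0.0000, V(2,2)=0.0000
(1,0): S=144.9900. Δ = (V_up−V_dn)/(S_up−S_dn) = (0.0000−10.0000)/(163.8387−117.4419) = -0.2155. V = [p*·0.0000 + (1−p*)·10.0000]/1.04 = 2.7043. B = V − Δ·S = 33.9543.
(1,1): S=202.2700. Δ = (V_up−V_dn)/(S_up−S_dn) = (0.0000−0.0000)/(228.5651−163.8387) = 0.0000. V = [p*·0.0000 + (1−p*)·0.0000]/1.04 = 0.0000. B = V − Δ·S = 0.0000.
(0,0): S=179.0000. Δ = (V_up−V_dn)/(S_up−S_dn) = (0.0000−2.7043)/(202.2700−144.9900) = -0.0472. V = [p*·0.0000 + (1−p*)·2.7043]/1.04 = 0.7313. B = V − Δ·S = 9.1824.
Root portfolio cost Δ·179+B reproduces V0=0.7313.

(0,0): Delta=-0.0472 Bond=9.1824
(1,0): Delta=-0.2155 Bond=33.9543
(1,1): Delta=0.0000 Bond=0.0000
V0=0.7313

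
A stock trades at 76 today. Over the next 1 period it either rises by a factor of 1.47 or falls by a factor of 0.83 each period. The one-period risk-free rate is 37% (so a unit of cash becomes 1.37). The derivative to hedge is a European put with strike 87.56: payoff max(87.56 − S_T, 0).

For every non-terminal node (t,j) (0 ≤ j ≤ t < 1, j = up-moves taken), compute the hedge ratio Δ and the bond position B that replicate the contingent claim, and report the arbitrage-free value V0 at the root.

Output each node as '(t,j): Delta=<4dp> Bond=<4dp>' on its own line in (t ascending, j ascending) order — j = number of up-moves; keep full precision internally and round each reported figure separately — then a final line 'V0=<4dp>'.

The replicating-portfolio and risk-neutral prices coincide; use p* = (1.37−0.83)/(1.47−0.83) = 0.8438 for the latter.
Terminal payoffs: V(1,0)=24.4800, V(1,1)=0.0000
(0,0): S=76.0000. Δ = (V_up−V_dn)/(S_up−S_dn) = (0.0000−24.4800)/(111.7200−63.0800) = -0.5033. V = [p*·0.0000 + (1−p*)·24.4800]/1.37 = 2.7920. B = V − Δ·S = 41.0420.
Each (Δ,B) replicates both successor values, so the strategy is self-financing and V0 is arbitrage-free.

(0,0): Delta=-0.5033 Bond=41.0420
V0=2.7920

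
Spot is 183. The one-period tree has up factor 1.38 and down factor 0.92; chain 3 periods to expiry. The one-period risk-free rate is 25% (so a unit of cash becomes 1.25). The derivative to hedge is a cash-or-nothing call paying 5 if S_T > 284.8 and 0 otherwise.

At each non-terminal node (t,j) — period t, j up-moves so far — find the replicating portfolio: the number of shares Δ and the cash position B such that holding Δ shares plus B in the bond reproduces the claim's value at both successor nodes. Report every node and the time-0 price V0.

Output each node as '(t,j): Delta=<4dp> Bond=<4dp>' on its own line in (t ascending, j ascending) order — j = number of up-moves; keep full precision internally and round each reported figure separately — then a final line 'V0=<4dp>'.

Under the risk-neutral measure, an up-move has probability p* = (R−d)/(u−d) = 0.7174 and values discount at R = 1.25.
At expiry t=3: V(3,0)=0.0000, V(3,1)=0.0000, V(3,2)=5.0000, V(3,3)=5.0000
  t=2,j=0: stock 154.8912 → up 213.7499 (V=0.0000), down 142.4999 (V=0.0000). Price 0.0000; hedge Δ=0.0000, bond B=0.0000.
  t=2,j=1: stock 232.3368 → up 320.6248 (V=5.0000), down 213.7499 (V=0.0000). Price 2.8696; hedge Δ=0.0468, bond B=-8.0000.
  t=2,j=2: stock 348.5052 → up 480.9372 (V=5.0000), down 320.6248 (V=5.0000). Price 4.0000; hedge Δ=0.0000, bond B=4.0000.
  t=1,j=0: stock 168.3600 → up 232.3368 (V=2.8696), down 154.8912 (V=0.0000). Price 1.6469; hedge Δ=0.0371, bond B=-4.5913.
  t=1,j=1: stock 252.5400 → up 348.5052 (V=4.0000), down 232.3368 (V=2.8696). Price 2.9444; hedge Δ=0.0097, bond B=0.4870.
  t=0,j=0: stock 183.0000 → up 252.5400 (V=2.9444), down 168.3600 (V=1.6469). Price 2.0622; hedge Δ=0.0154, bond B=-0.7586.
Each (Δ,B) replicates both successor values, so the strategy is self-financing and V0 is arbitrage-free.

(0,0): Delta=0.0154 Bond=-0.7586
(1,0): Delta=0.0371 Bond=-4.5913
(1,1): Delta=0.0097 Bond=0.4870
(2,0): Delta=0.0000 Bond=0.0000
(2,1): Delta=0.0468 Bond=-8.0000
(2,2): Delta=0.0000 Bond=4.0000
V0=2.0622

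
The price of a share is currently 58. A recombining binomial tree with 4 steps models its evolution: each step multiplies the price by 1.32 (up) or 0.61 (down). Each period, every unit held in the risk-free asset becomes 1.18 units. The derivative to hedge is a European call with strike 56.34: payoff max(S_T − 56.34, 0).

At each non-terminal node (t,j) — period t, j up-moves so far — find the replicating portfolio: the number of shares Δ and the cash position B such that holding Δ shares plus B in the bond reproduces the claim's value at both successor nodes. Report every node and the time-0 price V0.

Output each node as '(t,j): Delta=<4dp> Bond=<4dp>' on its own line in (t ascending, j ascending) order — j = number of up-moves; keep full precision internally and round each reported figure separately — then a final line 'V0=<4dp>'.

The replicating-portfolio and risk-neutral prices coincide; use p* = (1.18−0.61)/(1.32−0.61) = 0.8028 for the latter.
At expiry t=4: V(4,0)=0.0000, V(4,1)=0.0000, V(4,2)=0.0000, V(4,3)=25.0329, V(4,4)=119.7456
  t=3,j=0: stock 13.1649 → up 17.3777 (V=0.0000), down 8.0306 (V=0.0000). Price 0.0000; hedge Δ=0.0000, bond B=0.0000.
  t=3,j=1: stock 28.4880 → up 37.6041 (V=0.0000), down 17.3777 (V=0.0000). Price 0.0000; hedge Δ=0.0000, bond B=0.0000.
  t=3,j=2: stock 61.6461 → up 81.3729 (V=25.0329), down 37.6041 (V=0.0000). Price 17.0312; hedge Δ=0.5719, bond B=-18.2264.
  t=3,j=3: stock 133.3981 → up 176.0856 (V=119.7456), down 81.3729 (V=25.0329). Price 85.6524; hedge Δ=1.0000, bond B=-47.7458.
  t=2,j=0: stock 21.5818 → up 28.4880 (V=0.0000), down 13.1649 (V=0.0000). Price 0.0000; hedge Δ=0.0000, bond B=0.0000.
  t=2,j=1: stock 46.7016 → up 61.6461 (V=17.0312), down 28.4880 (V=0.0000). Price 11.5872; hedge Δ=0.5136, bond B=-12.4004.
  t=2,j=2: stock 101.0592 → up 133.3981 (V=85.6524), down 61.6461 (V=17.0312). Price 61.1199; hedge Δ=0.9564, bond B=-35.5297.
  t=1,j=0: stock 35.3800 → up 46.7016 (V=11.5872), down 21.5818 (V=0.0000). Price 7.8834; hedge Δ=0.4613, bond B=-8.4366.
  t=1,j=1: stock 76.5600 → up 101.0592 (V=61.1199), down 46.7016 (V=11.5872). Price 43.5194; hedge Δ=0.9112, bond B=-26.2449.
  t=0,j=0: stock 58.0000 → up 76.5600 (V=43.5194), down 35.3800 (V=7.8834). Price 30.9259; hedge Δ=0.8654, bond B=-19.2656.
Check: Δ(0,0)·S0 + B(0,0) = 30.9259 = V0.

(0,0): Delta=0.8654 Bond=-19.2656
(1,0): Delta=0.4613 Bond=-8.4366
(1,1): Delta=0.9112 Bond=-26.2449
(2,0): Delta=0.0000 Bond=0.0000
(2,1): Delta=0.5136 Bond=-12.4004
(2,2): Delta=0.9564 Bond=-35.5297
(3,0): Delta=0.0000 Bond=0.0000
(3,1): Delta=0.0000 Bond=0.0000
(3,2): Delta=0.5719 Bond=-18.2264
(3,3): Delta=1.0000 Bond=-47.7458
V0=30.9259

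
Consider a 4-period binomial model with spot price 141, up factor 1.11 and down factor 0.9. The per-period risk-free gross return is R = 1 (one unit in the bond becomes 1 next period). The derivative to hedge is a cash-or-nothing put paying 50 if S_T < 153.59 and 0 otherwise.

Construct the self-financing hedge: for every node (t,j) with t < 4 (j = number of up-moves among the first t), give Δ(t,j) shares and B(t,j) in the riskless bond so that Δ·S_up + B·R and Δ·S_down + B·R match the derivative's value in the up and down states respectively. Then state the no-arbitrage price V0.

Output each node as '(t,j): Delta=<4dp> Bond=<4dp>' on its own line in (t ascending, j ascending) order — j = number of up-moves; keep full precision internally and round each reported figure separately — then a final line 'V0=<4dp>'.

Since d<R<u, set p* = (R−d)/(u−d) = 0.4762; price each node as the discounted p*-expectation of its children.
At expiry t=4: V(4,0)=50.0000, V(4,1)=50.0000, V(4,2)=50.0000, V(4,3)=0.0000, V(4,4)=0.0000
(3,0): S=102.7890. Δ = (V_up−V_dn)/(S_up−S_dn) = (50.0000−50.0000)/(114.0958−92.5101) = 0.0000. V = [p*·50.0000 + (1−p*)·50.0000]/1 = 50.0000. B = V − Δ·S = 50.0000.
(3,1): S=126.7731. Δ = (V_up−V_dn)/(S_up−S_dn) = (50.0000−50.0000)/(140.7181−114.0958) = 0.0000. V = [p*·50.0000 + (1−p*)·50.0000]/1 = 50.0000. B = V − Δ·S = 50.0000.
(3,2): S=156.3535. Δ = (V_up−V_dn)/(S_up−S_dn) = (0.0000−50.0000)/(173.5524−140.7181) = -1.5228. V = [p*·0.0000 + (1−p*)·50.0000]/1 = 26.1905. B = V − Δ·S = 264.2857.
(3,3): S=192.8360. Δ = (V_up−V_dn)/(S_up−S_dn) = (0.0000−0.0000)/(214.0479−173.5524) = 0.0000. V = [p*·0.0000 + (1−p*)·0.0000]/1 = 0.0000. B = V − Δ·S = 0.0000.
(2,0): S=114.2100. Δ = (V_up−V_dn)/(S_up−S_dn) = (50.0000−50.0000)/(126.7731−102.7890) = 0.0000. V = [p*·50.0000 + (1−p*)·50.0000]/1 = 50.0000. B = V − Δ·S = 50.0000.
(2,1): S=140.8590. Δ = (V_up−V_dn)/(S_up−S_dn) = (26.1905−50.0000)/(156.3535−126.7731) = -0.8049. V = [p*·26.1905 + (1−p*)·50.0000]/1 = 38.6621. B = V − Δ·S = 152.0408.
(2,2): S=173.7261. Δ = (V_up−V_dn)/(S_up−S_dn) = (0.0000−26.1905)/(192.8360−156.3535) = -0.7179. V = [p*·0.0000 + (1−p*)·26.1905]/1 = 13.7188. B = V − Δ·S = 138.4354.
(1,0): S=126.9000. Δ = (V_up−V_dn)/(S_up−S_dn) = (38.6621−50.0000)/(140.8590−114.2100) = -0.4255. V = [p*·38.6621 + (1−p*)·50.0000]/1 = 44.6010. B = V − Δ·S = 98.5909.
(1,1): S=156.5100. Δ = (V_up−V_dn)/(S_up−S_dn) = (13.7188−38.6621)/(173.7261−140.8590) = -0.7589. V = [p*·13.7188 + (1−p*)·38.6621]/1 = 26.7844. B = V − Δ·S = 145.5620.
(0,0): S=141.0000. Δ = (V_up−V_dn)/(S_up−S_dn) = (26.7844−44.6010)/(156.5100−126.9000) = -0.6017. V = [p*·26.7844 + (1−p*)·44.6010]/1 = 36.1169. B = V − Δ·S = 120.9581.
Self-financing check: at every node Δ·S+B equals the discounted successor values.

(0,0): Delta=-0.6017 Bond=120.9581
(1,0): Delta=-0.4255 Bond=98.5909
(1,1): Delta=-0.7589 Bond=145.5620
(2,0): Delta=0.0000 Bond=50.0000
(2,1): Delta=-0.8049 Bond=152.0408
(2,2): Delta=-0.7179 Bond=138.4354
(3,0): Delta=0.0000 Bond=50.0000
(3,1): Delta=0.0000 Bond=50.0000
(3,2): Delta=-1.5228 Bond=264.2857
(3,3): Delta=0.0000 Bond=0.0000
V0=36.1169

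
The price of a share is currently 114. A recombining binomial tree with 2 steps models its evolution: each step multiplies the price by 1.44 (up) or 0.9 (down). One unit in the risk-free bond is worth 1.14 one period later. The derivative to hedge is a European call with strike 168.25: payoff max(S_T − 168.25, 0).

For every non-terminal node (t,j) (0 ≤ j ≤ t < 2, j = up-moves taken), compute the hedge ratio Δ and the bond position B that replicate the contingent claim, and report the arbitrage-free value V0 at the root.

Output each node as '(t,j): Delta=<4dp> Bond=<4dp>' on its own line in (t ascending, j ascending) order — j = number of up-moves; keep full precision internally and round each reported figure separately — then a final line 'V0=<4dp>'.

Since d<R<u, set p* = (R−d)/(u−d) = 0.4444; price each node as the discounted p*-expectation of its children.
At expiry t=2: V(2,0)=0.0000, V(2,1)=0.0000, V(2,2)=68.1404
Node (1,0) S=102.6000: V=(p*·0.0000+(1−p*)·0.0000)/1.14=0.0000; Δ=(0.0000−0.0000)/(147.7440−92.3400)=0.0000; B=V−Δ·S=0.0000
Node (1,1) S=164.1600: V=(p*·68.1404+(1−p*)·0.0000)/1.14=26.5655; Δ=(68.1404−0.0000)/(236.3904−147.7440)=0.7687; B=V−Δ·S=-99.6205
Node (0,0) S=114.0000: V=(p*·26.5655+(1−p*)·0.0000)/1.14=10.3569; Δ=(26.5655−0.0000)/(164.1600−102.6000)=0.4315; B=V−Δ·S=-38.8384
Root portfolio cost Δ·114+B reproduces V0=10.3569.

(0,0): Delta=0.4315 Bond=-38.8384
(1,0): Delta=0.0000 Bond=0.0000
(1,1): Delta=0.7687 Bond=-99.6205
V0=10.3569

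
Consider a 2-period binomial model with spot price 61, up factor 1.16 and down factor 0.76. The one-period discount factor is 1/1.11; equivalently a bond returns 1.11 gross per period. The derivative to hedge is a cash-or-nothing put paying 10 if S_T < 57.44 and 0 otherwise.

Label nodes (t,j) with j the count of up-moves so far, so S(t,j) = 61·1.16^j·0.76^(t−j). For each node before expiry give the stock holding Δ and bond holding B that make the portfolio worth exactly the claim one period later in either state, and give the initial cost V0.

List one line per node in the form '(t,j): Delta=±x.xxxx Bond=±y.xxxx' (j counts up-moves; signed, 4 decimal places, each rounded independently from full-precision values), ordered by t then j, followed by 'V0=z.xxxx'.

(0,0): Delta=-0.3231 Bond=21.6094
(1,0): Delta=0.0000 Bond=9.0090
(1,1): Delta=-0.3533 Bond=26.1261
V0=1.9022

Since d<R<u, set p* = (R−d)/(u−d) = 0.8750; price each node as the discounted p*-expectation of its children.
Payoff layer (t=2): V(2,0)=10.0000, V(2,1)=10.0000, V(2,2)=0.0000
Node (1,0) S=46.3600: V=(p*·10.0000+(1−p*)·10.0000)/1.11=9.0090; Δ=(10.0000−10.0000)/(53.7776−35.2336)=0.0000; B=V−Δ·S=9.0090
Node (1,1) S=70.7600: V=(p*·0.0000+(1−p*)·10.0000)/1.11=1.1261; Δ=(0.0000−10.0000)/(82.0816−53.7776)=-0.3533; B=V−Δ·S=26.1261
Node (0,0) S=61.0000: V=(p*·1.1261+(1−p*)·9.0090)/1.11=1.9022; Δ=(1.1261−9.0090)/(70.7600−46.3600)=-0.3231; B=V−Δ·S=21.6094
Check: Δ(0,0)·S0 + B(0,0) = 1.9022 = V0.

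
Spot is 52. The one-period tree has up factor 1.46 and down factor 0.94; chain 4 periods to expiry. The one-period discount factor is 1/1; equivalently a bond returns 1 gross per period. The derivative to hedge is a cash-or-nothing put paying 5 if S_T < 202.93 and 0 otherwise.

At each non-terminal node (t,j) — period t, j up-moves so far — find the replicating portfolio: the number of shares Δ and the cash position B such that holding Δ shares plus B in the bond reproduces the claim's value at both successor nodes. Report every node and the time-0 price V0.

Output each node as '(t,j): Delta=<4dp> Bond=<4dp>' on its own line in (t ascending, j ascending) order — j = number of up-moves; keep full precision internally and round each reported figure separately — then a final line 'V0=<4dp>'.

(0,0): Delta=-0.0003 Bond=5.0139
(1,0): Delta=0.0000 Bond=5.0000
(1,1): Delta=-0.0017 Bond=5.1203
(2,0): Delta=0.0000 Bond=5.0000
(2,1): Delta=0.0000 Bond=5.0000
(2,2): Delta=-0.0100 Bond=6.0429
(3,0): Delta=0.0000 Bond=5.0000
(3,1): Delta=0.0000 Bond=5.0000
(3,2): Delta=0.0000 Bond=5.0000
(3,3): Delta=-0.0594 Bond=14.0385
V0=4.9991

Since d<R<u, set p* = (R−d)/(u−d) = 0.1154; price each node as the discounted p*-expectation of its children.
At expiry t=4: V(4,0)=5.0000, V(4,1)=5.0000, V(4,2)=5.0000, V(4,3)=5.0000, V(4,4)=0.0000
Node (3,0) S=43.1904: V=(p*·5.0000+(1−p*)·5.0000)/1=5.0000; Δ=(5.0000−5.0000)/(63.0579−40.5989)=0.0000; B=V−Δ·S=5.0000
Node (3,1) S=67.0829: V=(p*·5.0000+(1−p*)·5.0000)/1=5.0000; Δ=(5.0000−5.0000)/(97.9411−63.0579)=0.0000; B=V−Δ·S=5.0000
Node (3,2) S=104.1926: V=(p*·5.0000+(1−p*)·5.0000)/1=5.0000; Δ=(5.0000−5.0000)/(152.1212−97.9411)=0.0000; B=V−Δ·S=5.0000
Node (3,3) S=161.8311: V=(p*·0.0000+(1−p*)·5.0000)/1=4.4231; Δ=(0.0000−5.0000)/(236.2734−152.1212)=-0.0594; B=V−Δ·S=14.0385
Node (2,0) S=45.9472: V=(p*·5.0000+(1−p*)·5.0000)/1=5.0000; Δ=(5.0000−5.0000)/(67.0829−43.1904)=0.0000; B=V−Δ·S=5.0000
Node (2,1) S=71.3648: V=(p*·5.0000+(1−p*)·5.0000)/1=5.0000; Δ=(5.0000−5.0000)/(104.1926−67.0829)=0.0000; B=V−Δ·S=5.0000
Node (2,2) S=110.8432: V=(p*·4.4231+(1−p*)·5.0000)/1=4.9334; Δ=(4.4231−5.0000)/(161.8311−104.1926)=-0.0100; B=V−Δ·S=6.0429
Node (1,0) S=48.8800: V=(p*·5.0000+(1−p*)·5.0000)/1=5.0000; Δ=(5.0000−5.0000)/(71.3648−45.9472)=0.0000; B=V−Δ·S=5.0000
Node (1,1) S=75.9200: V=(p*·4.9334+(1−p*)·5.0000)/1=4.9923; Δ=(4.9334−5.0000)/(110.8432−71.3648)=-0.0017; B=V−Δ·S=5.1203
Node (0,0) S=52.0000: V=(p*·4.9923+(1−p*)·5.0000)/1=4.9991; Δ=(4.9923−5.0000)/(75.9200−48.8800)=-0.0003; B=V−Δ·S=5.0139
Each (Δ,B) replicates both successor values, so the strategy is self-financing and V0 is arbitrage-free.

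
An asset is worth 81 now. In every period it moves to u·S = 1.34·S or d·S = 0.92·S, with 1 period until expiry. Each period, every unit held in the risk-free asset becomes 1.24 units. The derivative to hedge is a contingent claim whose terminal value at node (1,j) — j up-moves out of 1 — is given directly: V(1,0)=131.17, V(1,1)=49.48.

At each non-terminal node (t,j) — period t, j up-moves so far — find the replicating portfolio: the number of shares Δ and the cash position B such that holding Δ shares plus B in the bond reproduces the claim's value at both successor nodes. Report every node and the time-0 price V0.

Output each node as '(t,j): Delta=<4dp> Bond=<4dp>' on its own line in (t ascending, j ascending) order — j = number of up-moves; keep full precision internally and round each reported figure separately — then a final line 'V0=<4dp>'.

(0,0): Delta=-2.4012 Bond=250.0887
V0=55.5887

The replicating-portfolio and risk-neutral prices coincide; use p* = (1.24−0.92)/(1.34−0.92) = 0.7619 for the latter.
Payoff layer (t=1): V(1,0)=131.1700, V(1,1)=49.4800
  t=0,j=0: stock 81.0000 → up 108.5400 (V=49.4800), down 74.5200 (V=131.1700). Price 55.5887; hedge Δ=-2.4012, bond B=250.0887.
The time-0 hedge costs 55.5887, which is the no-arbitrage price.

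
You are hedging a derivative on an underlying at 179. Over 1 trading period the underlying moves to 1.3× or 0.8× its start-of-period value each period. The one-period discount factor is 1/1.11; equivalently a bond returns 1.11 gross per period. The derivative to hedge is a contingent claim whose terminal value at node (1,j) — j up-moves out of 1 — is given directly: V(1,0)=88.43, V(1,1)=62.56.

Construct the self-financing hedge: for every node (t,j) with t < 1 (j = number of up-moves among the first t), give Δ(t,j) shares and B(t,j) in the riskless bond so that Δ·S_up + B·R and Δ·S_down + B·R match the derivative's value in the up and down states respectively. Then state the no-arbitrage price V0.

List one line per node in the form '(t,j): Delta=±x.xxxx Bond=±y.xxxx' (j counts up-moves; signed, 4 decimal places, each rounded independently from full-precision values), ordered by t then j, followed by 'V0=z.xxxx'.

Since d<R<u, set p* = (R−d)/(u−d) = 0.6200; price each node as the discounted p*-expectation of its children.
At expiry t=1: V(1,0)=88.4300, V(1,1)=62.5600
  t=0,j=0: stock 179.0000 → up 232.7000 (V=62.5600), down 143.2000 (V=88.4300). Price 65.2168; hedge Δ=-0.2891, bond B=116.9568.
The time-0 hedge costs 65.2168, which is the no-arbitrage price.

(0,0): Delta=-0.2891 Bond=116.9568
V0=65.2168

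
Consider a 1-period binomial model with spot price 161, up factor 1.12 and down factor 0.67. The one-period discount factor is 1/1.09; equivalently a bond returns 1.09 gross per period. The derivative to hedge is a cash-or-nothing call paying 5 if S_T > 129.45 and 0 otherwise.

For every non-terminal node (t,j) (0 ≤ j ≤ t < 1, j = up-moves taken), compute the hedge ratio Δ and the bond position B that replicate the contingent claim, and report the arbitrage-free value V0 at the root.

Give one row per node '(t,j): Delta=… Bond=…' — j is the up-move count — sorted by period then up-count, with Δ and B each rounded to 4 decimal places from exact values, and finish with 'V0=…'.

(0,0): Delta=0.0690 Bond=-6.8298
V0=4.2813

No-arbitrage ⇒ martingale measure with p* = (R−d)/(u−d) = 0.9333.
At expiry t=1: V(1,0)=0.0000, V(1,1)=5.0000
Node (0,0) S=161.0000: V=(p*·5.0000+(1−p*)·0.0000)/1.09=4.2813; Δ=(5.0000−0.0000)/(180.3200−107.8700)=0.0690; B=V−Δ·S=-6.8298
Root portfolio cost Δ·161+B reproduces V0=4.2813.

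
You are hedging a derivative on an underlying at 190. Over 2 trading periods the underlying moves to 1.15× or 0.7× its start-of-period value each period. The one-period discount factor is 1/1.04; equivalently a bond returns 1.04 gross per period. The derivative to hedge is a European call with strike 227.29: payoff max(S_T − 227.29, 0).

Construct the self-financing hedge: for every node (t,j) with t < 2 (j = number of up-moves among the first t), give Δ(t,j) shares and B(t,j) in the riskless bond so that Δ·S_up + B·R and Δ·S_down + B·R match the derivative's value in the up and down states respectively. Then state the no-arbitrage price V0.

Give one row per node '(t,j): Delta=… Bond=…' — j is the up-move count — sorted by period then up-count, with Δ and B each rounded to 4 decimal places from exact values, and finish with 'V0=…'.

No-arbitrage ⇒ martingale measure with p* = (R−d)/(u−d) = 0.7556.
Payoff layer (t=2): V(2,0)=0.0000, V(2,1)=0.0000, V(2,2)=23.9850
Node (1,0) S=133.0000: V=(p*·0.0000+(1−p*)·0.0000)/1.04=0.0000; Δ=(0.0000−0.0000)/(152.9500−93.1000)=0.0000; B=V−Δ·S=0.0000
Node (1,1) S=218.5000: V=(p*·23.9850+(1−p*)·0.0000)/1.04=17.4250; Δ=(23.9850−0.0000)/(251.2750−152.9500)=0.2439; B=V−Δ·S=-35.8750
Node (0,0) S=190.0000: V=(p*·17.4250+(1−p*)·0.0000)/1.04=12.6592; Δ=(17.4250−0.0000)/(218.5000−133.0000)=0.2038; B=V−Δ·S=-26.0630
Self-financing check: at every node Δ·S+B equals the discounted successor values.

(0,0): Delta=0.2038 Bond=-26.0630
(1,0): Delta=0.0000 Bond=0.0000
(1,1): Delta=0.2439 Bond=-35.8750
V0=12.6592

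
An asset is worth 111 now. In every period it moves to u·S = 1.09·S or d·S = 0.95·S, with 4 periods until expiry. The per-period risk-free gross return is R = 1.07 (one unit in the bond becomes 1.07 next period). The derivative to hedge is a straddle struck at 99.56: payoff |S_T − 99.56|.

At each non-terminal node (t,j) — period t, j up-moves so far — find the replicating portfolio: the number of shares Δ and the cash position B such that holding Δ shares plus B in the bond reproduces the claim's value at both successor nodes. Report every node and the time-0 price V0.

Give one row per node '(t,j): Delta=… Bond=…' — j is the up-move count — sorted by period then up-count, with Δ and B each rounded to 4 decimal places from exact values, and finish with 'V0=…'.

(0,0): Delta=0.9972 Bond=-75.6370
(1,0): Delta=0.9779 Bond=-78.8971
(1,1): Delta=1.0000 Bond=-81.2706
(2,0): Delta=0.8258 Bond=-69.1819
(2,1): Delta=1.0000 Bond=-86.9596
(2,2): Delta=1.0000 Bond=-86.9596
(3,0): Delta=-0.3735 Bond=40.1080
(3,1): Delta=1.0000 Bond=-93.0467
(3,2): Delta=1.0000 Bond=-93.0467
(3,3): Delta=1.0000 Bond=-93.0467
V0=35.0520

No-arbitrage ⇒ martingale measure with p* = (R−d)/(u−d) = 0.8571.
At expiry t=4: V(4,0)=9.1498, V(4,1)=4.1738, V(4,2)=19.4609, V(4,3)=37.0008, V(4,4)=57.1256
Node (3,0) S=95.1686: V=(p*·4.1738+(1−p*)·9.1498)/1.07=4.5651; Δ=(4.1738−9.1498)/(103.7338−90.4102)=-0.3735; B=V−Δ·S=40.1080
Node (3,1) S=109.1935: V=(p*·19.4609+(1−p*)·4.1738)/1.07=16.1467; Δ=(19.4609−4.1738)/(119.0209−103.7338)=1.0000; B=V−Δ·S=-93.0467
Node (3,2) S=125.2851: V=(p*·37.0008+(1−p*)·19.4609)/1.07=32.2384; Δ=(37.0008−19.4609)/(136.5608−119.0209)=1.0000; B=V−Δ·S=-93.0467
Node (3,3) S=143.7482: V=(p*·57.1256+(1−p*)·37.0008)/1.07=50.7015; Δ=(57.1256−37.0008)/(156.6856−136.5608)=1.0000; B=V−Δ·S=-93.0467
Node (2,0) S=100.1775: V=(p*·16.1467+(1−p*)·4.5651)/1.07=13.5441; Δ=(16.1467−4.5651)/(109.1935−95.1686)=0.8258; B=V−Δ·S=-69.1819
Node (2,1) S=114.9405: V=(p*·32.2384+(1−p*)·16.1467)/1.07=27.9809; Δ=(32.2384−16.1467)/(125.2851−109.1935)=1.0000; B=V−Δ·S=-86.9596
Node (2,2) S=131.8791: V=(p*·50.7015+(1−p*)·32.2384)/1.07=44.9195; Δ=(50.7015−32.2384)/(143.7482−125.2851)=1.0000; B=V−Δ·S=-86.9596
Node (1,0) S=105.4500: V=(p*·27.9809+(1−p*)·13.5441)/1.07=24.2229; Δ=(27.9809−13.5441)/(114.9405−100.1775)=0.9779; B=V−Δ·S=-78.8971
Node (1,1) S=120.9900: V=(p*·44.9195+(1−p*)·27.9809)/1.07=39.7194; Δ=(44.9195−27.9809)/(131.8791−114.9405)=1.0000; B=V−Δ·S=-81.2706
Node (0,0) S=111.0000: V=(p*·39.7194+(1−p*)·24.2229)/1.07=35.0520; Δ=(39.7194−24.2229)/(120.9900−105.4500)=0.9972; B=V−Δ·S=-75.6370
Root portfolio cost Δ·111+B reproduces V0=35.0520.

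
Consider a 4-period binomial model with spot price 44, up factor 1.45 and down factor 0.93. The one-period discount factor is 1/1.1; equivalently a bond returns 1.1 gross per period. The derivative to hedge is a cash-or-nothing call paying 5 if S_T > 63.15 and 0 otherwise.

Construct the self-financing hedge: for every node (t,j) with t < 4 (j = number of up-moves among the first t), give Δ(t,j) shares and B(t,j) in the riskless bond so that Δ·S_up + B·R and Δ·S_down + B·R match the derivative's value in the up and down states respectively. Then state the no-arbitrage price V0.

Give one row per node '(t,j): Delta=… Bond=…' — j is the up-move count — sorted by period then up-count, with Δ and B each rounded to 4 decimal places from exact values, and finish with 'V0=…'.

Under the risk-neutral measure, an up-move has probability p* = (R−d)/(u−d) = 0.3269 and values discount at R = 1.1.
Terminal payoffs: V(4,0)=0.0000, V(4,1)=0.0000, V(4,2)=5.0000, V(4,3)=5.0000, V(4,4)=5.0000
(3,0): S=35.3917. Δ = (V_up−V_dn)/(S_up−S_dn) = (0.0000−0.0000)/(51.3180−32.9143) = 0.0000. V = [p*·0.0000 + (1−p*)·0.0000]/1.1 = 0.0000. B = V − Δ·S = 0.0000.
(3,1): S=55.1806. Δ = (V_up−V_dn)/(S_up−S_dn) = (5.0000−0.0000)/(80.0119−51.3180) = 0.1743. V = [p*·5.0000 + (1−p*)·0.0000]/1.1 = 1.4860. B = V − Δ·S = -8.1294.
(3,2): S=86.0343. Δ = (V_up−V_dn)/(S_up−S_dn) = (5.0000−5.0000)/(124.7497−80.0119) = 0.0000. V = [p*·5.0000 + (1−p*)·5.0000]/1.1 = 4.5455. B = V − Δ·S = 4.5455.
(3,3): S=134.1395. Δ = (V_up−V_dn)/(S_up−S_dn) = (5.0000−5.0000)/(194.5023−124.7497) = 0.0000. V = [p*·5.0000 + (1−p*)·5.0000]/1.1 = 4.5455. B = V − Δ·S = 4.5455.
(2,0): S=38.0556. Δ = (V_up−V_dn)/(S_up−S_dn) = (1.4860−0.0000)/(55.1806−35.3917) = 0.0751. V = [p*·1.4860 + (1−p*)·0.0000]/1.1 = 0.4416. B = V − Δ·S = -2.4161.
(2,1): S=59.3340. Δ = (V_up−V_dn)/(S_up−S_dn) = (4.5455−1.4860)/(86.0343−55.1806) = 0.0992. V = [p*·4.5455 + (1−p*)·1.4860]/1.1 = 2.2602. B = V − Δ·S = -3.6233.
(2,2): S=92.5100. Δ = (V_up−V_dn)/(S_up−S_dn) = (4.5455−4.5455)/(134.1395−86.0343) = 0.0000. V = [p*·4.5455 + (1−p*)·4.5455]/1.1 = 4.1322. B = V − Δ·S = 4.1322.
(1,0): S=40.9200. Δ = (V_up−V_dn)/(S_up−S_dn) = (2.2602−0.4416)/(59.3340−38.0556) = 0.0855. V = [p*·2.2602 + (1−p*)·0.4416]/1.1 = 0.9420. B = V − Δ·S = -2.5552.
(1,1): S=63.8000. Δ = (V_up−V_dn)/(S_up−S_dn) = (4.1322−2.2602)/(92.5100−59.3340) = 0.0564. V = [p*·4.1322 + (1−p*)·2.2602]/1.1 = 2.6111. B = V − Δ·S = -0.9890.
(0,0): S=44.0000. Δ = (V_up−V_dn)/(S_up−S_dn) = (2.6111−0.9420)/(63.8000−40.9200) = 0.0730. V = [p*·2.6111 + (1−p*)·0.9420]/1.1 = 1.3524. B = V − Δ·S = -1.8574.
Check: Δ(0,0)·S0 + B(0,0) = 1.3524 = V0.

(0,0): Delta=0.0730 Bond=-1.8574
(1,0): Delta=0.0855 Bond=-2.5552
(1,1): Delta=0.0564 Bond=-0.9890
(2,0): Delta=0.0751 Bond=-2.4161
(2,1): Delta=0.0992 Bond=-3.6233
(2,2): Delta=0.0000 Bond=4.1322
(3,0): Delta=0.0000 Bond=0.0000
(3,1): Delta=0.1743 Bond=-8.1294
(3,2): Delta=0.0000 Bond=4.5455
(3,3): Delta=0.0000 Bond=4.5455
V0=1.3524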